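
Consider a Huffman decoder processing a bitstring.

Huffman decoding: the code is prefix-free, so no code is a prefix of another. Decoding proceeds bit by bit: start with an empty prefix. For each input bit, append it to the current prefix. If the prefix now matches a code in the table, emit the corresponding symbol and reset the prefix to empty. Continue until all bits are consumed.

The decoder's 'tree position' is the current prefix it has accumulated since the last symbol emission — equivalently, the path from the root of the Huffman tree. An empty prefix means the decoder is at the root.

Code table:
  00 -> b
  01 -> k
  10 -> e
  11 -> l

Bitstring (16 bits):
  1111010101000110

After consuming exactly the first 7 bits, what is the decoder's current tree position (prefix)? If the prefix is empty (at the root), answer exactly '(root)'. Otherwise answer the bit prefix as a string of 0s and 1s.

Bit 0: prefix='1' (no match yet)
Bit 1: prefix='11' -> emit 'l', reset
Bit 2: prefix='1' (no match yet)
Bit 3: prefix='11' -> emit 'l', reset
Bit 4: prefix='0' (no match yet)
Bit 5: prefix='01' -> emit 'k', reset
Bit 6: prefix='0' (no match yet)

Answer: 0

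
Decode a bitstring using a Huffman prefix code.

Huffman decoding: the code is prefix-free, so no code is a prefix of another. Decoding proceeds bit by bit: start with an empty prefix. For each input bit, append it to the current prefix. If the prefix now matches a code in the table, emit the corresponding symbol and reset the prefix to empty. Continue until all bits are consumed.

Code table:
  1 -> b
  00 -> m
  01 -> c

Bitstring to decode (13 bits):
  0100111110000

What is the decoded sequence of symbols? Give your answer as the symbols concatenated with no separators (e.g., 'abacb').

Bit 0: prefix='0' (no match yet)
Bit 1: prefix='01' -> emit 'c', reset
Bit 2: prefix='0' (no match yet)
Bit 3: prefix='00' -> emit 'm', reset
Bit 4: prefix='1' -> emit 'b', reset
Bit 5: prefix='1' -> emit 'b', reset
Bit 6: prefix='1' -> emit 'b', reset
Bit 7: prefix='1' -> emit 'b', reset
Bit 8: prefix='1' -> emit 'b', reset
Bit 9: prefix='0' (no match yet)
Bit 10: prefix='00' -> emit 'm', reset
Bit 11: prefix='0' (no match yet)
Bit 12: prefix='00' -> emit 'm', reset

Answer: cmbbbbbmm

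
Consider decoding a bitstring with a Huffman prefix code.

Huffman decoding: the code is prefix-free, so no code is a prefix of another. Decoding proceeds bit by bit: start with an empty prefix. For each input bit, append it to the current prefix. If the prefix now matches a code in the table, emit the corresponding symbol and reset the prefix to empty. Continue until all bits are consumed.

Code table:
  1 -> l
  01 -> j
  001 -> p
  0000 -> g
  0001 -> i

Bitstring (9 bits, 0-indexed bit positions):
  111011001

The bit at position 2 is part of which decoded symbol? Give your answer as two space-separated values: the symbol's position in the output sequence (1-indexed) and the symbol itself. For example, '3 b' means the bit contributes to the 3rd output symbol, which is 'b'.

Answer: 3 l

Derivation:
Bit 0: prefix='1' -> emit 'l', reset
Bit 1: prefix='1' -> emit 'l', reset
Bit 2: prefix='1' -> emit 'l', reset
Bit 3: prefix='0' (no match yet)
Bit 4: prefix='01' -> emit 'j', reset
Bit 5: prefix='1' -> emit 'l', reset
Bit 6: prefix='0' (no match yet)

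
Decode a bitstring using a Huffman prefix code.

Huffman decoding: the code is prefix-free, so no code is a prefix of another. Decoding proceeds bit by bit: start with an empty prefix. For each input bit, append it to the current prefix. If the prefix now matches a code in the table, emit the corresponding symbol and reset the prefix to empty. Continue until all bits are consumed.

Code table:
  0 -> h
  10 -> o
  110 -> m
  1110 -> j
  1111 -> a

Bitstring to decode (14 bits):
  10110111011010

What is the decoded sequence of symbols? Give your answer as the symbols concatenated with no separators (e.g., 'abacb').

Bit 0: prefix='1' (no match yet)
Bit 1: prefix='10' -> emit 'o', reset
Bit 2: prefix='1' (no match yet)
Bit 3: prefix='11' (no match yet)
Bit 4: prefix='110' -> emit 'm', reset
Bit 5: prefix='1' (no match yet)
Bit 6: prefix='11' (no match yet)
Bit 7: prefix='111' (no match yet)
Bit 8: prefix='1110' -> emit 'j', reset
Bit 9: prefix='1' (no match yet)
Bit 10: prefix='11' (no match yet)
Bit 11: prefix='110' -> emit 'm', reset
Bit 12: prefix='1' (no match yet)
Bit 13: prefix='10' -> emit 'o', reset

Answer: omjmo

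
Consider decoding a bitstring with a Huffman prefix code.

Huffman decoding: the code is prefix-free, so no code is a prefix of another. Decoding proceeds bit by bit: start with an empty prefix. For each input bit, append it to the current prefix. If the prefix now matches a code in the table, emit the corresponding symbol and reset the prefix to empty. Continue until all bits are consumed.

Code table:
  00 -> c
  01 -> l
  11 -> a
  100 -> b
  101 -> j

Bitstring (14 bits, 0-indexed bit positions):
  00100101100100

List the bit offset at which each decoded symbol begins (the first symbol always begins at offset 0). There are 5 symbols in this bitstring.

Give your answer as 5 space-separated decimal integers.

Answer: 0 2 5 8 11

Derivation:
Bit 0: prefix='0' (no match yet)
Bit 1: prefix='00' -> emit 'c', reset
Bit 2: prefix='1' (no match yet)
Bit 3: prefix='10' (no match yet)
Bit 4: prefix='100' -> emit 'b', reset
Bit 5: prefix='1' (no match yet)
Bit 6: prefix='10' (no match yet)
Bit 7: prefix='101' -> emit 'j', reset
Bit 8: prefix='1' (no match yet)
Bit 9: prefix='10' (no match yet)
Bit 10: prefix='100' -> emit 'b', reset
Bit 11: prefix='1' (no match yet)
Bit 12: prefix='10' (no match yet)
Bit 13: prefix='100' -> emit 'b', reset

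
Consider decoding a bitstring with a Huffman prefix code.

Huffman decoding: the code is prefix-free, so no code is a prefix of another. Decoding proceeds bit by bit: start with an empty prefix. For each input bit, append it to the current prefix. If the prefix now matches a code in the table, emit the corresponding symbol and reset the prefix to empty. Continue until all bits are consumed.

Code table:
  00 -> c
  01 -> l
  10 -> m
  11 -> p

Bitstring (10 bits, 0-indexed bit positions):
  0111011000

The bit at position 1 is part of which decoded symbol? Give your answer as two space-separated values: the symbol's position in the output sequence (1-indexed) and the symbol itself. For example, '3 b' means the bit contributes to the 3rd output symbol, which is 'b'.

Answer: 1 l

Derivation:
Bit 0: prefix='0' (no match yet)
Bit 1: prefix='01' -> emit 'l', reset
Bit 2: prefix='1' (no match yet)
Bit 3: prefix='11' -> emit 'p', reset
Bit 4: prefix='0' (no match yet)
Bit 5: prefix='01' -> emit 'l', reset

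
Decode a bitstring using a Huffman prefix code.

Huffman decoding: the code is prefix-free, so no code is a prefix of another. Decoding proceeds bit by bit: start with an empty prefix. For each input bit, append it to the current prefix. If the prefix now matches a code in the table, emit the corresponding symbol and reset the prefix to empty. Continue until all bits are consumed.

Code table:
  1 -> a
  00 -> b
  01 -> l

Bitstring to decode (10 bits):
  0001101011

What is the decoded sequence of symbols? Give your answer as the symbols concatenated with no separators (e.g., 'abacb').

Bit 0: prefix='0' (no match yet)
Bit 1: prefix='00' -> emit 'b', reset
Bit 2: prefix='0' (no match yet)
Bit 3: prefix='01' -> emit 'l', reset
Bit 4: prefix='1' -> emit 'a', reset
Bit 5: prefix='0' (no match yet)
Bit 6: prefix='01' -> emit 'l', reset
Bit 7: prefix='0' (no match yet)
Bit 8: prefix='01' -> emit 'l', reset
Bit 9: prefix='1' -> emit 'a', reset

Answer: blalla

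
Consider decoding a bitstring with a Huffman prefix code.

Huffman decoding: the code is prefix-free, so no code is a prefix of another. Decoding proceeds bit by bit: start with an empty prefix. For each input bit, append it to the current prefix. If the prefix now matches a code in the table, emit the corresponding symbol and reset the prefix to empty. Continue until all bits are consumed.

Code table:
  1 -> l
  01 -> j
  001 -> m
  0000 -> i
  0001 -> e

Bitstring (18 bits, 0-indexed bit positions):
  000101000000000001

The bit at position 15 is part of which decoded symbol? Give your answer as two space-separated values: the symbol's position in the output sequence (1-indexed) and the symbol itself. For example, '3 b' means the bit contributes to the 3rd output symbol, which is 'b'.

Bit 0: prefix='0' (no match yet)
Bit 1: prefix='00' (no match yet)
Bit 2: prefix='000' (no match yet)
Bit 3: prefix='0001' -> emit 'e', reset
Bit 4: prefix='0' (no match yet)
Bit 5: prefix='01' -> emit 'j', reset
Bit 6: prefix='0' (no match yet)
Bit 7: prefix='00' (no match yet)
Bit 8: prefix='000' (no match yet)
Bit 9: prefix='0000' -> emit 'i', reset
Bit 10: prefix='0' (no match yet)
Bit 11: prefix='00' (no match yet)
Bit 12: prefix='000' (no match yet)
Bit 13: prefix='0000' -> emit 'i', reset
Bit 14: prefix='0' (no match yet)
Bit 15: prefix='00' (no match yet)
Bit 16: prefix='000' (no match yet)
Bit 17: prefix='0001' -> emit 'e', reset

Answer: 5 e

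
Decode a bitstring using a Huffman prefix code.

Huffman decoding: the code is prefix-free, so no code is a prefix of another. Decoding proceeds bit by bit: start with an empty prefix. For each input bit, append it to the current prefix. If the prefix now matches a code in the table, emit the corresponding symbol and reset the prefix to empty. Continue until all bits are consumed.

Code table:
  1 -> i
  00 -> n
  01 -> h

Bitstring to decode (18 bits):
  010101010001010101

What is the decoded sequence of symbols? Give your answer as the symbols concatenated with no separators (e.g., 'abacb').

Bit 0: prefix='0' (no match yet)
Bit 1: prefix='01' -> emit 'h', reset
Bit 2: prefix='0' (no match yet)
Bit 3: prefix='01' -> emit 'h', reset
Bit 4: prefix='0' (no match yet)
Bit 5: prefix='01' -> emit 'h', reset
Bit 6: prefix='0' (no match yet)
Bit 7: prefix='01' -> emit 'h', reset
Bit 8: prefix='0' (no match yet)
Bit 9: prefix='00' -> emit 'n', reset
Bit 10: prefix='0' (no match yet)
Bit 11: prefix='01' -> emit 'h', reset
Bit 12: prefix='0' (no match yet)
Bit 13: prefix='01' -> emit 'h', reset
Bit 14: prefix='0' (no match yet)
Bit 15: prefix='01' -> emit 'h', reset
Bit 16: prefix='0' (no match yet)
Bit 17: prefix='01' -> emit 'h', reset

Answer: hhhhnhhhh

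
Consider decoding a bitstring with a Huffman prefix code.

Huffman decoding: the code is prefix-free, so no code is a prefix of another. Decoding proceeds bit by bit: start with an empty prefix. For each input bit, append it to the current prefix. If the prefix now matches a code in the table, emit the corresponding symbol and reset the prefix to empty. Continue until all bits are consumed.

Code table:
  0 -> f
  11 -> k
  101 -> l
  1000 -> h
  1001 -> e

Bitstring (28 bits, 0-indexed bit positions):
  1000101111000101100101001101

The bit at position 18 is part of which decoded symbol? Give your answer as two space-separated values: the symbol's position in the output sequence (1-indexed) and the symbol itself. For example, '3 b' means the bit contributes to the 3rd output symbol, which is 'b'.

Answer: 6 e

Derivation:
Bit 0: prefix='1' (no match yet)
Bit 1: prefix='10' (no match yet)
Bit 2: prefix='100' (no match yet)
Bit 3: prefix='1000' -> emit 'h', reset
Bit 4: prefix='1' (no match yet)
Bit 5: prefix='10' (no match yet)
Bit 6: prefix='101' -> emit 'l', reset
Bit 7: prefix='1' (no match yet)
Bit 8: prefix='11' -> emit 'k', reset
Bit 9: prefix='1' (no match yet)
Bit 10: prefix='10' (no match yet)
Bit 11: prefix='100' (no match yet)
Bit 12: prefix='1000' -> emit 'h', reset
Bit 13: prefix='1' (no match yet)
Bit 14: prefix='10' (no match yet)
Bit 15: prefix='101' -> emit 'l', reset
Bit 16: prefix='1' (no match yet)
Bit 17: prefix='10' (no match yet)
Bit 18: prefix='100' (no match yet)
Bit 19: prefix='1001' -> emit 'e', reset
Bit 20: prefix='0' -> emit 'f', reset
Bit 21: prefix='1' (no match yet)
Bit 22: prefix='10' (no match yet)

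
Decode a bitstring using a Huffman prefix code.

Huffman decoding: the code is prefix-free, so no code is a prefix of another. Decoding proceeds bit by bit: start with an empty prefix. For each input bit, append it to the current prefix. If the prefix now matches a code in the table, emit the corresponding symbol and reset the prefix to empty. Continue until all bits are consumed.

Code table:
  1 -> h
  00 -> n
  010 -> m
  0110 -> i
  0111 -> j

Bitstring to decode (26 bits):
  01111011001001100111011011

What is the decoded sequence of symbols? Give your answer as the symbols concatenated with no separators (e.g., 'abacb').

Answer: jhimijihh

Derivation:
Bit 0: prefix='0' (no match yet)
Bit 1: prefix='01' (no match yet)
Bit 2: prefix='011' (no match yet)
Bit 3: prefix='0111' -> emit 'j', reset
Bit 4: prefix='1' -> emit 'h', reset
Bit 5: prefix='0' (no match yet)
Bit 6: prefix='01' (no match yet)
Bit 7: prefix='011' (no match yet)
Bit 8: prefix='0110' -> emit 'i', reset
Bit 9: prefix='0' (no match yet)
Bit 10: prefix='01' (no match yet)
Bit 11: prefix='010' -> emit 'm', reset
Bit 12: prefix='0' (no match yet)
Bit 13: prefix='01' (no match yet)
Bit 14: prefix='011' (no match yet)
Bit 15: prefix='0110' -> emit 'i', reset
Bit 16: prefix='0' (no match yet)
Bit 17: prefix='01' (no match yet)
Bit 18: prefix='011' (no match yet)
Bit 19: prefix='0111' -> emit 'j', reset
Bit 20: prefix='0' (no match yet)
Bit 21: prefix='01' (no match yet)
Bit 22: prefix='011' (no match yet)
Bit 23: prefix='0110' -> emit 'i', reset
Bit 24: prefix='1' -> emit 'h', reset
Bit 25: prefix='1' -> emit 'h', reset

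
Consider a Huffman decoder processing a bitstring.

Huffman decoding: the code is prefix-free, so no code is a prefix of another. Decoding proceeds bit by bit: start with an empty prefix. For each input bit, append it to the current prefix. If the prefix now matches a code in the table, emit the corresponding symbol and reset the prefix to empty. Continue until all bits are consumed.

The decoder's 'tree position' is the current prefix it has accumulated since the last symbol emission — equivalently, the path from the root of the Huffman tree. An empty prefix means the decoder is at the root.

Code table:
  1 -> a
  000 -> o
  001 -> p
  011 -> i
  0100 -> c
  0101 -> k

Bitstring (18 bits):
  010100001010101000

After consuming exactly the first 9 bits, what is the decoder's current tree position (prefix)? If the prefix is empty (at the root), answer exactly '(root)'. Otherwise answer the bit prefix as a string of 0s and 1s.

Answer: 01

Derivation:
Bit 0: prefix='0' (no match yet)
Bit 1: prefix='01' (no match yet)
Bit 2: prefix='010' (no match yet)
Bit 3: prefix='0101' -> emit 'k', reset
Bit 4: prefix='0' (no match yet)
Bit 5: prefix='00' (no match yet)
Bit 6: prefix='000' -> emit 'o', reset
Bit 7: prefix='0' (no match yet)
Bit 8: prefix='01' (no match yet)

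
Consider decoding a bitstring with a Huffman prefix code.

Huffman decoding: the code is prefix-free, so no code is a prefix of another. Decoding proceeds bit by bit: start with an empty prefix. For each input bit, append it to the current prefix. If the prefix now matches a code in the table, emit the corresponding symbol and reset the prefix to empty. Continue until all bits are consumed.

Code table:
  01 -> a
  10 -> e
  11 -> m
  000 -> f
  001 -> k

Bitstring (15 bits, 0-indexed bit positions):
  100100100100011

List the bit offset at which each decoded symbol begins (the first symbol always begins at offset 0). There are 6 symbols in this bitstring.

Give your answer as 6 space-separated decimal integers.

Answer: 0 2 4 7 10 13

Derivation:
Bit 0: prefix='1' (no match yet)
Bit 1: prefix='10' -> emit 'e', reset
Bit 2: prefix='0' (no match yet)
Bit 3: prefix='01' -> emit 'a', reset
Bit 4: prefix='0' (no match yet)
Bit 5: prefix='00' (no match yet)
Bit 6: prefix='001' -> emit 'k', reset
Bit 7: prefix='0' (no match yet)
Bit 8: prefix='00' (no match yet)
Bit 9: prefix='001' -> emit 'k', reset
Bit 10: prefix='0' (no match yet)
Bit 11: prefix='00' (no match yet)
Bit 12: prefix='000' -> emit 'f', reset
Bit 13: prefix='1' (no match yet)
Bit 14: prefix='11' -> emit 'm', reset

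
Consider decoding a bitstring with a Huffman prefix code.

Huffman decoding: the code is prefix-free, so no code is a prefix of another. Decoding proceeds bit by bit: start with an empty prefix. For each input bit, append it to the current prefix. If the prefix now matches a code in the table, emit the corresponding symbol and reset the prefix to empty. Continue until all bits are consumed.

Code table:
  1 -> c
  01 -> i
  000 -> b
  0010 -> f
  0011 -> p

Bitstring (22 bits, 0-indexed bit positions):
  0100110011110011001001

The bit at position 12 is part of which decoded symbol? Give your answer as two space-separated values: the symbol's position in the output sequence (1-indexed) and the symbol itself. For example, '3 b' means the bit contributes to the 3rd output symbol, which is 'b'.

Answer: 6 p

Derivation:
Bit 0: prefix='0' (no match yet)
Bit 1: prefix='01' -> emit 'i', reset
Bit 2: prefix='0' (no match yet)
Bit 3: prefix='00' (no match yet)
Bit 4: prefix='001' (no match yet)
Bit 5: prefix='0011' -> emit 'p', reset
Bit 6: prefix='0' (no match yet)
Bit 7: prefix='00' (no match yet)
Bit 8: prefix='001' (no match yet)
Bit 9: prefix='0011' -> emit 'p', reset
Bit 10: prefix='1' -> emit 'c', reset
Bit 11: prefix='1' -> emit 'c', reset
Bit 12: prefix='0' (no match yet)
Bit 13: prefix='00' (no match yet)
Bit 14: prefix='001' (no match yet)
Bit 15: prefix='0011' -> emit 'p', reset
Bit 16: prefix='0' (no match yet)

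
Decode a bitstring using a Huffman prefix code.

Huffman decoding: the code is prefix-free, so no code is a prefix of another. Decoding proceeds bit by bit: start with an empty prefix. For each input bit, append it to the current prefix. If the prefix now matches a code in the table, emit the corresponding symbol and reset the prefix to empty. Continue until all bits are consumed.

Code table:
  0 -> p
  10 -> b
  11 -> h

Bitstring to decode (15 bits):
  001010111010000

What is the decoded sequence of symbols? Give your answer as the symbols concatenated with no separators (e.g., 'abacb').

Bit 0: prefix='0' -> emit 'p', reset
Bit 1: prefix='0' -> emit 'p', reset
Bit 2: prefix='1' (no match yet)
Bit 3: prefix='10' -> emit 'b', reset
Bit 4: prefix='1' (no match yet)
Bit 5: prefix='10' -> emit 'b', reset
Bit 6: prefix='1' (no match yet)
Bit 7: prefix='11' -> emit 'h', reset
Bit 8: prefix='1' (no match yet)
Bit 9: prefix='10' -> emit 'b', reset
Bit 10: prefix='1' (no match yet)
Bit 11: prefix='10' -> emit 'b', reset
Bit 12: prefix='0' -> emit 'p', reset
Bit 13: prefix='0' -> emit 'p', reset
Bit 14: prefix='0' -> emit 'p', reset

Answer: ppbbhbbppp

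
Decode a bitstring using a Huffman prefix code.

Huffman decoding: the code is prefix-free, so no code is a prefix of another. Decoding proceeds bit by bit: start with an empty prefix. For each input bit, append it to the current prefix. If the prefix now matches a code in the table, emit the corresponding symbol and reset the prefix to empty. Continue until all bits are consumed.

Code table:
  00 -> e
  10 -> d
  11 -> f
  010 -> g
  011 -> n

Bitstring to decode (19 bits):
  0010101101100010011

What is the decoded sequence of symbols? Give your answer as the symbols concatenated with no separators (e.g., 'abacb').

Bit 0: prefix='0' (no match yet)
Bit 1: prefix='00' -> emit 'e', reset
Bit 2: prefix='1' (no match yet)
Bit 3: prefix='10' -> emit 'd', reset
Bit 4: prefix='1' (no match yet)
Bit 5: prefix='10' -> emit 'd', reset
Bit 6: prefix='1' (no match yet)
Bit 7: prefix='11' -> emit 'f', reset
Bit 8: prefix='0' (no match yet)
Bit 9: prefix='01' (no match yet)
Bit 10: prefix='011' -> emit 'n', reset
Bit 11: prefix='0' (no match yet)
Bit 12: prefix='00' -> emit 'e', reset
Bit 13: prefix='0' (no match yet)
Bit 14: prefix='01' (no match yet)
Bit 15: prefix='010' -> emit 'g', reset
Bit 16: prefix='0' (no match yet)
Bit 17: prefix='01' (no match yet)
Bit 18: prefix='011' -> emit 'n', reset

Answer: eddfnegn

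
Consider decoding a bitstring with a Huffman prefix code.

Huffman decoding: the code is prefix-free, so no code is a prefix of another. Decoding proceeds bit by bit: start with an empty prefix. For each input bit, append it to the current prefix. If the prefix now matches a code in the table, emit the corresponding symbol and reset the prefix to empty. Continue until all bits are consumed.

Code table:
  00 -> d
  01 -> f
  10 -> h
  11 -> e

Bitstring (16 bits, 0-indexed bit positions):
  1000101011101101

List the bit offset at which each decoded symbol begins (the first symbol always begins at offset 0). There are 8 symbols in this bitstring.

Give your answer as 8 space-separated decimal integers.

Answer: 0 2 4 6 8 10 12 14

Derivation:
Bit 0: prefix='1' (no match yet)
Bit 1: prefix='10' -> emit 'h', reset
Bit 2: prefix='0' (no match yet)
Bit 3: prefix='00' -> emit 'd', reset
Bit 4: prefix='1' (no match yet)
Bit 5: prefix='10' -> emit 'h', reset
Bit 6: prefix='1' (no match yet)
Bit 7: prefix='10' -> emit 'h', reset
Bit 8: prefix='1' (no match yet)
Bit 9: prefix='11' -> emit 'e', reset
Bit 10: prefix='1' (no match yet)
Bit 11: prefix='10' -> emit 'h', reset
Bit 12: prefix='1' (no match yet)
Bit 13: prefix='11' -> emit 'e', reset
Bit 14: prefix='0' (no match yet)
Bit 15: prefix='01' -> emit 'f', reset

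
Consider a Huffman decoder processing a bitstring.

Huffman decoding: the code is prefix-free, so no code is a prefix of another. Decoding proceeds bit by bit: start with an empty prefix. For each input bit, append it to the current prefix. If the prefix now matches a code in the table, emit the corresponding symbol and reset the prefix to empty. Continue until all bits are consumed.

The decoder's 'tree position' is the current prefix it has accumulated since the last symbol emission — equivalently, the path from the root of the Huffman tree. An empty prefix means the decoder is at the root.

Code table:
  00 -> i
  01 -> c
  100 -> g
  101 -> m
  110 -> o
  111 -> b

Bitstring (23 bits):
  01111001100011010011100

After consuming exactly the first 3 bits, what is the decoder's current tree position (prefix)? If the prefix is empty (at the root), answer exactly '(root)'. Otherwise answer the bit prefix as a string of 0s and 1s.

Answer: 1

Derivation:
Bit 0: prefix='0' (no match yet)
Bit 1: prefix='01' -> emit 'c', reset
Bit 2: prefix='1' (no match yet)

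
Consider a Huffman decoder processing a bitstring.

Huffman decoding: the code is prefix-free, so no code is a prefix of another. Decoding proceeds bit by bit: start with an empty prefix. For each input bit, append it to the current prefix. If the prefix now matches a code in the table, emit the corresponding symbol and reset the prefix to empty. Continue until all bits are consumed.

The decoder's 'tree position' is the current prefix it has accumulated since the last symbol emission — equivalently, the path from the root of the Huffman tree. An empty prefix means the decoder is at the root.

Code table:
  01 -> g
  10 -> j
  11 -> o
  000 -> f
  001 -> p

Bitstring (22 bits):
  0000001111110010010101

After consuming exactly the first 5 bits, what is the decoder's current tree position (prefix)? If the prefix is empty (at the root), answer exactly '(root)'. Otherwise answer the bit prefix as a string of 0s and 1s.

Answer: 00

Derivation:
Bit 0: prefix='0' (no match yet)
Bit 1: prefix='00' (no match yet)
Bit 2: prefix='000' -> emit 'f', reset
Bit 3: prefix='0' (no match yet)
Bit 4: prefix='00' (no match yet)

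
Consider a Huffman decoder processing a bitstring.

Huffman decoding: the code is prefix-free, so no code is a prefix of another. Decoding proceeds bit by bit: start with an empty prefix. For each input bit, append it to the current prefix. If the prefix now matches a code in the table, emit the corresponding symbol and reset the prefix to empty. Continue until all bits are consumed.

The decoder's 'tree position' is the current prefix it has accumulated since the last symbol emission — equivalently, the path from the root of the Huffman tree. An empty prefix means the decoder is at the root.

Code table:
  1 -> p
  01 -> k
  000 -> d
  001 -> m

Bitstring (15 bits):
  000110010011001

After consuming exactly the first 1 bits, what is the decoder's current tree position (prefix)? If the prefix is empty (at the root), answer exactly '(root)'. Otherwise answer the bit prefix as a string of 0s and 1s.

Answer: 0

Derivation:
Bit 0: prefix='0' (no match yet)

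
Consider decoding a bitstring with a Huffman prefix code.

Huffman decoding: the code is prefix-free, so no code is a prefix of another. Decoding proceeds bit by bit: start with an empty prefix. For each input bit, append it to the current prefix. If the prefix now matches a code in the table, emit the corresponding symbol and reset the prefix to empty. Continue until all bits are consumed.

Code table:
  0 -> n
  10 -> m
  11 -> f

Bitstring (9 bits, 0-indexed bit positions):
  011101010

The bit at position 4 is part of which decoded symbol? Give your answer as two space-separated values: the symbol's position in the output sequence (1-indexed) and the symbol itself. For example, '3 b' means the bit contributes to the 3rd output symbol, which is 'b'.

Answer: 3 m

Derivation:
Bit 0: prefix='0' -> emit 'n', reset
Bit 1: prefix='1' (no match yet)
Bit 2: prefix='11' -> emit 'f', reset
Bit 3: prefix='1' (no match yet)
Bit 4: prefix='10' -> emit 'm', reset
Bit 5: prefix='1' (no match yet)
Bit 6: prefix='10' -> emit 'm', reset
Bit 7: prefix='1' (no match yet)
Bit 8: prefix='10' -> emit 'm', reset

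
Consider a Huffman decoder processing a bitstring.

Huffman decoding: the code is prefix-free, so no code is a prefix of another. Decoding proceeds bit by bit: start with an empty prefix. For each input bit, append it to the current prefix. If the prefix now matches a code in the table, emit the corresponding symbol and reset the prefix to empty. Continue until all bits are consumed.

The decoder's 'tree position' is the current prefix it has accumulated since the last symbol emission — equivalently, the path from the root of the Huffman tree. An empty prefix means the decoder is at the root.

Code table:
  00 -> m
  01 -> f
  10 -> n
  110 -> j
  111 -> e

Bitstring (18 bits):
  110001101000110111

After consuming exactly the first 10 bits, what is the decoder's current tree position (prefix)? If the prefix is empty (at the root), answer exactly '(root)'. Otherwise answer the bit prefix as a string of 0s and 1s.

Answer: (root)

Derivation:
Bit 0: prefix='1' (no match yet)
Bit 1: prefix='11' (no match yet)
Bit 2: prefix='110' -> emit 'j', reset
Bit 3: prefix='0' (no match yet)
Bit 4: prefix='00' -> emit 'm', reset
Bit 5: prefix='1' (no match yet)
Bit 6: prefix='11' (no match yet)
Bit 7: prefix='110' -> emit 'j', reset
Bit 8: prefix='1' (no match yet)
Bit 9: prefix='10' -> emit 'n', reset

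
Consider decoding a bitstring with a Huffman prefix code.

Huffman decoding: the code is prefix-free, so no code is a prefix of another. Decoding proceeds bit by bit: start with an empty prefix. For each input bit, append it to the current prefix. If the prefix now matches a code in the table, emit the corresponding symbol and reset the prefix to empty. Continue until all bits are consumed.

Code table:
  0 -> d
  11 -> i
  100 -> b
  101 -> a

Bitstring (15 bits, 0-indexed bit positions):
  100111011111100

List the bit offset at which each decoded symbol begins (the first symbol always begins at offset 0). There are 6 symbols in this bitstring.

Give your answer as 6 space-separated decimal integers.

Answer: 0 3 5 8 10 12

Derivation:
Bit 0: prefix='1' (no match yet)
Bit 1: prefix='10' (no match yet)
Bit 2: prefix='100' -> emit 'b', reset
Bit 3: prefix='1' (no match yet)
Bit 4: prefix='11' -> emit 'i', reset
Bit 5: prefix='1' (no match yet)
Bit 6: prefix='10' (no match yet)
Bit 7: prefix='101' -> emit 'a', reset
Bit 8: prefix='1' (no match yet)
Bit 9: prefix='11' -> emit 'i', reset
Bit 10: prefix='1' (no match yet)
Bit 11: prefix='11' -> emit 'i', reset
Bit 12: prefix='1' (no match yet)
Bit 13: prefix='10' (no match yet)
Bit 14: prefix='100' -> emit 'b', reset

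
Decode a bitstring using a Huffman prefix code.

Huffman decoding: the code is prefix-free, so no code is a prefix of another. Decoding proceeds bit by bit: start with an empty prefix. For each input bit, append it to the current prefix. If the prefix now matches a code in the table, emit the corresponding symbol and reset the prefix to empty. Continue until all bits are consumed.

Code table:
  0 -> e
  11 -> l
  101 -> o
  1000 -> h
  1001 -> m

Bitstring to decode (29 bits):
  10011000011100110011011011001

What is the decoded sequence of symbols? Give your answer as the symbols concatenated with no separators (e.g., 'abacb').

Bit 0: prefix='1' (no match yet)
Bit 1: prefix='10' (no match yet)
Bit 2: prefix='100' (no match yet)
Bit 3: prefix='1001' -> emit 'm', reset
Bit 4: prefix='1' (no match yet)
Bit 5: prefix='10' (no match yet)
Bit 6: prefix='100' (no match yet)
Bit 7: prefix='1000' -> emit 'h', reset
Bit 8: prefix='0' -> emit 'e', reset
Bit 9: prefix='1' (no match yet)
Bit 10: prefix='11' -> emit 'l', reset
Bit 11: prefix='1' (no match yet)
Bit 12: prefix='10' (no match yet)
Bit 13: prefix='100' (no match yet)
Bit 14: prefix='1001' -> emit 'm', reset
Bit 15: prefix='1' (no match yet)
Bit 16: prefix='10' (no match yet)
Bit 17: prefix='100' (no match yet)
Bit 18: prefix='1001' -> emit 'm', reset
Bit 19: prefix='1' (no match yet)
Bit 20: prefix='10' (no match yet)
Bit 21: prefix='101' -> emit 'o', reset
Bit 22: prefix='1' (no match yet)
Bit 23: prefix='10' (no match yet)
Bit 24: prefix='101' -> emit 'o', reset
Bit 25: prefix='1' (no match yet)
Bit 26: prefix='10' (no match yet)
Bit 27: prefix='100' (no match yet)
Bit 28: prefix='1001' -> emit 'm', reset

Answer: mhelmmoom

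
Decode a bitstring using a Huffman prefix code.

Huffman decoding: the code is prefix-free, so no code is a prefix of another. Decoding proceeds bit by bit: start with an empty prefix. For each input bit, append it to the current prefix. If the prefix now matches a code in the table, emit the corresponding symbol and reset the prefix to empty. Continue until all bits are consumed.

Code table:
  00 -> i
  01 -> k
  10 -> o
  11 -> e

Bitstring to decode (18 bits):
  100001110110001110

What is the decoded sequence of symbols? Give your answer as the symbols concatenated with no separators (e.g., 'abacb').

Bit 0: prefix='1' (no match yet)
Bit 1: prefix='10' -> emit 'o', reset
Bit 2: prefix='0' (no match yet)
Bit 3: prefix='00' -> emit 'i', reset
Bit 4: prefix='0' (no match yet)
Bit 5: prefix='01' -> emit 'k', reset
Bit 6: prefix='1' (no match yet)
Bit 7: prefix='11' -> emit 'e', reset
Bit 8: prefix='0' (no match yet)
Bit 9: prefix='01' -> emit 'k', reset
Bit 10: prefix='1' (no match yet)
Bit 11: prefix='10' -> emit 'o', reset
Bit 12: prefix='0' (no match yet)
Bit 13: prefix='00' -> emit 'i', reset
Bit 14: prefix='1' (no match yet)
Bit 15: prefix='11' -> emit 'e', reset
Bit 16: prefix='1' (no match yet)
Bit 17: prefix='10' -> emit 'o', reset

Answer: oikekoieo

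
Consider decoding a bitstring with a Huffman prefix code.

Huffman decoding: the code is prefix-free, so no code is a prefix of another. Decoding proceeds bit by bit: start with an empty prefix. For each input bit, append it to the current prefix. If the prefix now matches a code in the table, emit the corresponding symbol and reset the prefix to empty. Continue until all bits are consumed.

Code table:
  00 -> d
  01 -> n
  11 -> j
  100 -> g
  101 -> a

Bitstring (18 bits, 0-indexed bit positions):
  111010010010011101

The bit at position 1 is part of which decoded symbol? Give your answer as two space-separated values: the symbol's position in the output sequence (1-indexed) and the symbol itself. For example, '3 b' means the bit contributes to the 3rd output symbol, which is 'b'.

Bit 0: prefix='1' (no match yet)
Bit 1: prefix='11' -> emit 'j', reset
Bit 2: prefix='1' (no match yet)
Bit 3: prefix='10' (no match yet)
Bit 4: prefix='101' -> emit 'a', reset
Bit 5: prefix='0' (no match yet)

Answer: 1 j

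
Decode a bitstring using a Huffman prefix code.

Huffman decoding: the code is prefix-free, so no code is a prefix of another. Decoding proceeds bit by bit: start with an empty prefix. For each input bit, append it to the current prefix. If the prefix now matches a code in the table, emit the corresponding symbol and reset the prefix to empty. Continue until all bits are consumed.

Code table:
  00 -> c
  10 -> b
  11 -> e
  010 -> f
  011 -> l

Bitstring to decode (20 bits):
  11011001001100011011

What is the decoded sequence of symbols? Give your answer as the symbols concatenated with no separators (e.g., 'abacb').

Bit 0: prefix='1' (no match yet)
Bit 1: prefix='11' -> emit 'e', reset
Bit 2: prefix='0' (no match yet)
Bit 3: prefix='01' (no match yet)
Bit 4: prefix='011' -> emit 'l', reset
Bit 5: prefix='0' (no match yet)
Bit 6: prefix='00' -> emit 'c', reset
Bit 7: prefix='1' (no match yet)
Bit 8: prefix='10' -> emit 'b', reset
Bit 9: prefix='0' (no match yet)
Bit 10: prefix='01' (no match yet)
Bit 11: prefix='011' -> emit 'l', reset
Bit 12: prefix='0' (no match yet)
Bit 13: prefix='00' -> emit 'c', reset
Bit 14: prefix='0' (no match yet)
Bit 15: prefix='01' (no match yet)
Bit 16: prefix='011' -> emit 'l', reset
Bit 17: prefix='0' (no match yet)
Bit 18: prefix='01' (no match yet)
Bit 19: prefix='011' -> emit 'l', reset

Answer: elcblcll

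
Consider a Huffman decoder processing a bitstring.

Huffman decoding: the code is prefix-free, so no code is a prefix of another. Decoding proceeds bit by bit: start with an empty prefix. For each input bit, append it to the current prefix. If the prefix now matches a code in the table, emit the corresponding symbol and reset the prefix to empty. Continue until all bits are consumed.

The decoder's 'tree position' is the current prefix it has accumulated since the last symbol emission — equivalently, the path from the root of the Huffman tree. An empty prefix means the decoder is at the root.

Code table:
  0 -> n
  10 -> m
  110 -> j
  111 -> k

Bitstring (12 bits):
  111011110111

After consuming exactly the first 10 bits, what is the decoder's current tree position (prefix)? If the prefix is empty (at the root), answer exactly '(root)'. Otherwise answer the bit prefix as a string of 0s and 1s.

Bit 0: prefix='1' (no match yet)
Bit 1: prefix='11' (no match yet)
Bit 2: prefix='111' -> emit 'k', reset
Bit 3: prefix='0' -> emit 'n', reset
Bit 4: prefix='1' (no match yet)
Bit 5: prefix='11' (no match yet)
Bit 6: prefix='111' -> emit 'k', reset
Bit 7: prefix='1' (no match yet)
Bit 8: prefix='10' -> emit 'm', reset
Bit 9: prefix='1' (no match yet)

Answer: 1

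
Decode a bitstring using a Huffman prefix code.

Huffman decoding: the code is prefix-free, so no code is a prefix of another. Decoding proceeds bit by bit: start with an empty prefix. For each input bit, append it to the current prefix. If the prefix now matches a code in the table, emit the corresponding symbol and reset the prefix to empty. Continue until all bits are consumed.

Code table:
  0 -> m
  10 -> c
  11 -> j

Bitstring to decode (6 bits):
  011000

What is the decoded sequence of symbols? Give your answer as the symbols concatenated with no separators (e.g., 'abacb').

Answer: mjmmm

Derivation:
Bit 0: prefix='0' -> emit 'm', reset
Bit 1: prefix='1' (no match yet)
Bit 2: prefix='11' -> emit 'j', reset
Bit 3: prefix='0' -> emit 'm', reset
Bit 4: prefix='0' -> emit 'm', reset
Bit 5: prefix='0' -> emit 'm', reset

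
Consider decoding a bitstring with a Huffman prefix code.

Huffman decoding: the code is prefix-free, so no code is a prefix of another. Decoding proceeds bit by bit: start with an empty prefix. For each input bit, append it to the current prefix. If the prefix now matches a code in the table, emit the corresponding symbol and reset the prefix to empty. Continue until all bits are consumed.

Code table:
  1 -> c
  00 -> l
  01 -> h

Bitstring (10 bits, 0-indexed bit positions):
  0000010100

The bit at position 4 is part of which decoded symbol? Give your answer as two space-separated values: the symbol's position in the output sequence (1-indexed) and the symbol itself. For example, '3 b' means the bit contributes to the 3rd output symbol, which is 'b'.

Bit 0: prefix='0' (no match yet)
Bit 1: prefix='00' -> emit 'l', reset
Bit 2: prefix='0' (no match yet)
Bit 3: prefix='00' -> emit 'l', reset
Bit 4: prefix='0' (no match yet)
Bit 5: prefix='01' -> emit 'h', reset
Bit 6: prefix='0' (no match yet)
Bit 7: prefix='01' -> emit 'h', reset
Bit 8: prefix='0' (no match yet)

Answer: 3 h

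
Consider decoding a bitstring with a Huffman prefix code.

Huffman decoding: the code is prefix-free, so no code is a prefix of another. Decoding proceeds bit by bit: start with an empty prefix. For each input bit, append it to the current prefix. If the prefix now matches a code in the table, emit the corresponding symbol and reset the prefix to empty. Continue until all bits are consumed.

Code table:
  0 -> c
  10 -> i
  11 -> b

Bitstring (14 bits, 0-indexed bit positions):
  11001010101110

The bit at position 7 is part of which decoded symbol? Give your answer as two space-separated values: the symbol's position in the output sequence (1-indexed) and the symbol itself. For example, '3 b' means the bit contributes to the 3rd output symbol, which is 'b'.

Bit 0: prefix='1' (no match yet)
Bit 1: prefix='11' -> emit 'b', reset
Bit 2: prefix='0' -> emit 'c', reset
Bit 3: prefix='0' -> emit 'c', reset
Bit 4: prefix='1' (no match yet)
Bit 5: prefix='10' -> emit 'i', reset
Bit 6: prefix='1' (no match yet)
Bit 7: prefix='10' -> emit 'i', reset
Bit 8: prefix='1' (no match yet)
Bit 9: prefix='10' -> emit 'i', reset
Bit 10: prefix='1' (no match yet)
Bit 11: prefix='11' -> emit 'b', reset

Answer: 5 i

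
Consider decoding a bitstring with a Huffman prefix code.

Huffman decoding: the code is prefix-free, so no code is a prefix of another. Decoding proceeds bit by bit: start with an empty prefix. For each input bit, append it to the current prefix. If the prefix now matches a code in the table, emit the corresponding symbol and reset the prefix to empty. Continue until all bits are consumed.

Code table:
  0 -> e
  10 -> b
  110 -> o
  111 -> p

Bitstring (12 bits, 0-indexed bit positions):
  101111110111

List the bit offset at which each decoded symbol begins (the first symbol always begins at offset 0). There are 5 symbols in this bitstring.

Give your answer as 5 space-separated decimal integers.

Bit 0: prefix='1' (no match yet)
Bit 1: prefix='10' -> emit 'b', reset
Bit 2: prefix='1' (no match yet)
Bit 3: prefix='11' (no match yet)
Bit 4: prefix='111' -> emit 'p', reset
Bit 5: prefix='1' (no match yet)
Bit 6: prefix='11' (no match yet)
Bit 7: prefix='111' -> emit 'p', reset
Bit 8: prefix='0' -> emit 'e', reset
Bit 9: prefix='1' (no match yet)
Bit 10: prefix='11' (no match yet)
Bit 11: prefix='111' -> emit 'p', reset

Answer: 0 2 5 8 9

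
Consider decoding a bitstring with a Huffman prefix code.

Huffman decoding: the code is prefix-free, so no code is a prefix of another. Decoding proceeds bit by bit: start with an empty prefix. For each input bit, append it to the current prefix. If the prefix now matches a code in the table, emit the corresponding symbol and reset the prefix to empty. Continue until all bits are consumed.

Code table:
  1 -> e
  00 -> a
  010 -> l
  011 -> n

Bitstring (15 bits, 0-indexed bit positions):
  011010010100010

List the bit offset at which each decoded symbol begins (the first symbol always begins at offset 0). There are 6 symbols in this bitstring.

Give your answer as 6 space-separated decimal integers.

Bit 0: prefix='0' (no match yet)
Bit 1: prefix='01' (no match yet)
Bit 2: prefix='011' -> emit 'n', reset
Bit 3: prefix='0' (no match yet)
Bit 4: prefix='01' (no match yet)
Bit 5: prefix='010' -> emit 'l', reset
Bit 6: prefix='0' (no match yet)
Bit 7: prefix='01' (no match yet)
Bit 8: prefix='010' -> emit 'l', reset
Bit 9: prefix='1' -> emit 'e', reset
Bit 10: prefix='0' (no match yet)
Bit 11: prefix='00' -> emit 'a', reset
Bit 12: prefix='0' (no match yet)
Bit 13: prefix='01' (no match yet)
Bit 14: prefix='010' -> emit 'l', reset

Answer: 0 3 6 9 10 12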